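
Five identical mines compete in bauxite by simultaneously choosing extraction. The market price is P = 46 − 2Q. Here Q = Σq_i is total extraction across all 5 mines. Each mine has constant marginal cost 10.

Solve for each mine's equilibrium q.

A representative mine's profit is π_i = q_i(46 − 2Q) − 10q_i, with Q = q_i + Σ_{j≠i} q_j.
First-order condition: 36 − 4q_i − 2Σ_{j≠i} q_j = 0.
With identical mines, set every q_j = q: then 36 − 4q − 8q = 0, i.e. q = 36/12 = 3.

3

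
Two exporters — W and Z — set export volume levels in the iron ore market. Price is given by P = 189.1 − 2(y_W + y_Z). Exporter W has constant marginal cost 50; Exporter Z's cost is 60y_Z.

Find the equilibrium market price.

Exporter W's profit: π = y_W(189.1 − 2(y_W + y_Z)) − 50y_W.
∂π/∂y_W = 139.1 − 4y_W − 2y_Z = 0, so y_W = 34.775 − 0.5y_Z.
By the same steps for Z: y_Z = 32.275 − 0.5y_W.
Solving the two reaction functions simultaneously: (1 − (−0.5)(−0.5))y_W = 34.775 − 0.5·32.275, so 0.75y_W = 18.6375 and y_W = 24.85.
Then y_Z = 32.275 − 0.5·24.85 = 19.85.
Equilibrium price: P = 189.1 − 2·44.7 = 99.7.

99.7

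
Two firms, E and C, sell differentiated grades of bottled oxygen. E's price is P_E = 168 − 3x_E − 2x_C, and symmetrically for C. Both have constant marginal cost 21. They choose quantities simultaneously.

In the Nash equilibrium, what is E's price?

Firm E's profit: π = x_E(168 − 3x_E − 2x_C) − 21x_E.
∂π/∂x_E = 147 − 6x_E − 2x_C = 0 ⇒ x_E = 24.5 − (1/3)x_C.
The game is symmetric, so in equilibrium x_C = x_E: the reaction function gives (4/3)x_E = 24.5, hence x_E = 18.375.
P_E = 168 − 3·18.375 − 2·18.375 = 76.125.

76.125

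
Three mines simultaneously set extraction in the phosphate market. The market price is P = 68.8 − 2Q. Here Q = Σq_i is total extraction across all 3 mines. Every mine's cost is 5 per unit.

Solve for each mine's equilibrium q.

7.975

A representative mine's profit is π_i = q_i(68.8 − 2Q) − 5q_i, with Q = q_i + Σ_{j≠i} q_j.
First-order condition: 63.8 − 4q_i − 2Σ_{j≠i} q_j = 0.
In a symmetric equilibrium every mine chooses the same q, so Σ_{j≠i} q_j = 2q. The condition becomes 63.8 − 8q = 0, giving q = 63.8/8 = 7.975.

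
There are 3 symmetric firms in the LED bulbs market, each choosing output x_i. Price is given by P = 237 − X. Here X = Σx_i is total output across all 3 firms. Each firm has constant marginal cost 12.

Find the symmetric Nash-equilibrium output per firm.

56.25

A representative firm's profit is π_i = x_i(237 − X) − 12x_i, with X = x_i + Σ_{j≠i} x_j.
First-order condition: 225 − 2x_i − Σ_{j≠i} x_j = 0.
In a symmetric equilibrium every firm chooses the same x, so Σ_{j≠i} x_j = 2x. The condition becomes 225 − 4x = 0, giving x = 225/4 = 56.25.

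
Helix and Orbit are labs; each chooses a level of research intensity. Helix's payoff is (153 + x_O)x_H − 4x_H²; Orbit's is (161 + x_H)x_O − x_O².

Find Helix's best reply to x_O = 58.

26.375

Expanding Helix's payoff: 153x_H + x_Ox_H − 4x_H².
∂π/∂x_H = 153 + x_O − 8x_H = 0, so x_H = 19.125 + 0.125x_O.
At x_O = 58: x_H = 19.125 + 0.125·58 = 26.375.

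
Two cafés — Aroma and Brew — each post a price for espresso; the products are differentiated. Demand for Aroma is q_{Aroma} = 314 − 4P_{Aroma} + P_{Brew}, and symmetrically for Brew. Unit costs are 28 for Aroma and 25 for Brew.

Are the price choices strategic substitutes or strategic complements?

strategic complements

Aroma's profit: π = (P_{Aroma} − 28)(314 − 4P_{Aroma} + P_{Brew}).
∂π/∂P_{Aroma} = 426 − 8P_{Aroma} + P_{Brew} = 0 ⇒ P_{Aroma} = 53.25 + 0.125P_{Brew}.
The best-response slope dP_{Aroma}/dP_{Brew} = 0.125 > 0: the reaction function is upward-sloping, so the choices are strategic complements.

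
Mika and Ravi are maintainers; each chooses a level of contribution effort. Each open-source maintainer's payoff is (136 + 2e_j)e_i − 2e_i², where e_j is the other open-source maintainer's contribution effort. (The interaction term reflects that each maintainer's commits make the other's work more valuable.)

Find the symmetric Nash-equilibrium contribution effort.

68

Mika's payoff is (136 + 2e_R)e_M − 2e_M².
∂π/∂e_M = 136 + 2e_R − 4e_M = 0, so e_M = 34 + 0.5e_R.
Setting e_M = e_R in the reaction function: e_M = 34 + 0.5e_M, so e_M = 34 / 0.5 = 68.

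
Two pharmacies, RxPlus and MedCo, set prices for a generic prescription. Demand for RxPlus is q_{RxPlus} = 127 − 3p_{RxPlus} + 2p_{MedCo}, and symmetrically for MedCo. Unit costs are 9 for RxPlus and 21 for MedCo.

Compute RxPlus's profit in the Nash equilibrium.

3024.1875

RxPlus's profit: π = (p_{RxPlus} − 9)(127 − 3p_{RxPlus} + 2p_{MedCo}).
∂π/∂p_{RxPlus} = 154 − 6p_{RxPlus} + 2p_{MedCo} = 0 ⇒ p_{RxPlus} = 77/3 + (1/3)p_{MedCo}.
Similarly p_{MedCo} = 95/3 + (1/3)p_{RxPlus}.
Substituting the second reaction function into the first: p_{RxPlus} = 77/3 + (1/3)(95/3 + (1/3)p_{RxPlus}), which gives (8/9)p_{RxPlus} = 326/9 ⇒ p_{RxPlus} = 40.75.
Then p_{MedCo} = 95/3 + (1/3)·40.75 = 45.25.
q_{RxPlus} = 127 − 3·40.75 + 2·45.25 = 95.25.
Profit = (40.75 − 9)·95.25 = 3024.1875.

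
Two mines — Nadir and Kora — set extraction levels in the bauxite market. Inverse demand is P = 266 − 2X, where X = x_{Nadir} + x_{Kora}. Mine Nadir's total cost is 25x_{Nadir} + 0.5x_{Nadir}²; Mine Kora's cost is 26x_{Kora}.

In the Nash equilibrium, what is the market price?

115.75

Mine Nadir's profit: π = x_{Nadir}(266 − 2(x_{Nadir} + x_{Kora})) − 25x_{Nadir} − 0.5x_{Nadir}².
∂π/∂x_{Nadir} = 241 − 5x_{Nadir} − 2x_{Kora} = 0, so x_{Nadir} = 48.2 − 0.4x_{Kora}.
For Kora: ∂π/∂x_{Kora} = 240 − 4x_{Kora} − 2x_{Nadir} = 0 ⇒ x_{Kora} = 60 − 0.5x_{Nadir}.
Solving the two reaction functions simultaneously: (1 − (−0.4)(−0.5))x_{Nadir} = 48.2 − 0.4·60, so 0.8x_{Nadir} = 24.2 and x_{Nadir} = 30.25.
Then x_{Kora} = 60 − 0.5·30.25 = 44.875.
Equilibrium price: P = 266 − 2·75.125 = 115.75.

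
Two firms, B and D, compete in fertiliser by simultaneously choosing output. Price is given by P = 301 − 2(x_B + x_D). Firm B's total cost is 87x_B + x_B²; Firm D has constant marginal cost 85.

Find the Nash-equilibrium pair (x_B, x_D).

21.2, 43.4

Firm B's profit: π = x_B(301 − 2(x_B + x_D)) − 87x_B − x_B².
∂π/∂x_B = 214 − 6x_B − 2x_D = 0, so x_B = 107/3 − (1/3)x_D.
For D: ∂π/∂x_D = 216 − 4x_D − 2x_B = 0 ⇒ x_D = 54 − 0.5x_B.
Solving the two reaction functions simultaneously: (1 − (−1/3)(−0.5))x_B = 107/3 − (1/3)·54, so (5/6)x_B = 53/3 and x_B = 21.2.
Then x_D = 54 − 0.5·21.2 = 43.4.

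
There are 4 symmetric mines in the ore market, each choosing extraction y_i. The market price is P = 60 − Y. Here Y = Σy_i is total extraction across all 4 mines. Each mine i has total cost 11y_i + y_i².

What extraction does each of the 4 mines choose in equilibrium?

7

A representative mine's profit is π_i = y_i(60 − Y) − 11y_i − y_i², with Y = y_i + Σ_{j≠i} y_j.
First-order condition: 49 − 4y_i − Σ_{j≠i} y_j = 0.
In a symmetric equilibrium every mine chooses the same y, so Σ_{j≠i} y_j = 3y. The condition becomes 49 − 7y = 0, giving y = 49/7 = 7.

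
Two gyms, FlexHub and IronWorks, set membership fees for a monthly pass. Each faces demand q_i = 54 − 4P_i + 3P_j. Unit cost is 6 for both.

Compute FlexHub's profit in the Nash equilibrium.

368.64

FlexHub's profit: π = (P_{FlexHub} − 6)(54 − 4P_{FlexHub} + 3P_{IronWorks}).
∂π/∂P_{FlexHub} = 78 − 8P_{FlexHub} + 3P_{IronWorks} = 0 ⇒ P_{FlexHub} = 9.75 + 0.375P_{IronWorks}.
By symmetry P_{IronWorks} = P_{FlexHub}; substituting into the reaction function, 0.625P_{FlexHub} = 9.75 and P_{FlexHub} = 15.6.
q_{FlexHub} = 54 − 4·15.6 + 3·15.6 = 38.4.
Profit = (15.6 − 6)·38.4 = 368.64.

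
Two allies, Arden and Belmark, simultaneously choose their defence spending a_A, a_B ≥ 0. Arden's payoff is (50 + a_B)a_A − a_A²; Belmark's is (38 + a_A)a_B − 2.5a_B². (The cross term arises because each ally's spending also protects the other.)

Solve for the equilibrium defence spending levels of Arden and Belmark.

Expanding Arden's payoff: 50a_A + a_Ba_A − a_A².
∂π/∂a_A = 50 + a_B − 2a_A = 0, so a_A = 25 + 0.5a_B.
Likewise for Belmark: a_B = 7.6 + 0.2a_A.
Solving the two reaction functions simultaneously: (1 − (0.5)(0.2))a_A = 25 + 0.5·7.6, so 0.9a_A = 28.8 and a_A = 32.
Then a_B = 7.6 + 0.2·32 = 14.

32, 14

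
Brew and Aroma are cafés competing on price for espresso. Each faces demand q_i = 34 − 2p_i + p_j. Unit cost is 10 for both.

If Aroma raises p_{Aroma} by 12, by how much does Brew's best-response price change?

Brew's profit: π = (p_{Brew} − 10)(34 − 2p_{Brew} + p_{Aroma}).
∂π/∂p_{Brew} = 54 − 4p_{Brew} + p_{Aroma} = 0 ⇒ p_{Brew} = 13.5 + 0.25p_{Aroma}.
The reaction-function slope is 0.25, so a 12-unit rise in p_{Aroma} moves p_{Brew} by 0.25 × 12 = 3. Brew's best response rises — the actions are strategic complements.

3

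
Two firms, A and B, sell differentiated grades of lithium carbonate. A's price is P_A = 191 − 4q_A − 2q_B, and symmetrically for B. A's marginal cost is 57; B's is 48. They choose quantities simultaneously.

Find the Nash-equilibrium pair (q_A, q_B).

Firm A's profit: π = q_A(191 − 4q_A − 2q_B) − 57q_A.
∂π/∂q_A = 134 − 8q_A − 2q_B = 0 ⇒ q_A = 16.75 − 0.25q_B.
Similarly q_B = 17.875 − 0.25q_A.
Solving the two reaction functions simultaneously: (1 − (−0.25)(−0.25))q_A = 16.75 − 0.25·17.875, so 0.9375q_A = 393/32 and q_A = 13.1.
Then q_B = 17.875 − 0.25·13.1 = 14.6.

13.1, 14.6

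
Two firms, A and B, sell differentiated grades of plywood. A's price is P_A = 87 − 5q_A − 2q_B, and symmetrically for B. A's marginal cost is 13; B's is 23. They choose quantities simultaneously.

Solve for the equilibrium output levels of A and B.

6.375, 5.125

Firm A's profit: π = q_A(87 − 5q_A − 2q_B) − 13q_A.
∂π/∂q_A = 74 − 10q_A − 2q_B = 0 ⇒ q_A = 7.4 − 0.2q_B.
Similarly q_B = 6.4 − 0.2q_A.
Substituting the second reaction function into the first: q_A = 7.4 − 0.2(6.4 − 0.2q_A), which gives 0.96q_A = 6.12 ⇒ q_A = 6.375.
Then q_B = 6.4 − 0.2·6.375 = 5.125.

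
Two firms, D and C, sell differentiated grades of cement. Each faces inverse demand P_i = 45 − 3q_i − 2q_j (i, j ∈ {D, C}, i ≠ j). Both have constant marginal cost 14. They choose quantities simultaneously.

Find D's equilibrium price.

25.625

Firm D's profit: π = q_D(45 − 3q_D − 2q_C) − 14q_D.
∂π/∂q_D = 31 − 6q_D − 2q_C = 0 ⇒ q_D = 31/6 − (1/3)q_C.
Setting q_D = q_C in the reaction function: q_D = 31/6 − (1/3)q_D, so q_D = (31/6) / (4/3) = 3.875.
P_D = 45 − 3·3.875 − 2·3.875 = 25.625.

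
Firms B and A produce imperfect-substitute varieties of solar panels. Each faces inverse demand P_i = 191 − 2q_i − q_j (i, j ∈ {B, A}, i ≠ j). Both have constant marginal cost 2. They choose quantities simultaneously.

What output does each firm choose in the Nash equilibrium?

Firm B's profit: π = q_B(191 − 2q_B − q_A) − 2q_B.
∂π/∂q_B = 189 − 4q_B − q_A = 0 ⇒ q_B = 47.25 − 0.25q_A.
The game is symmetric, so in equilibrium q_A = q_B: the reaction function gives 1.25q_B = 47.25, hence q_B = 37.8.

37.8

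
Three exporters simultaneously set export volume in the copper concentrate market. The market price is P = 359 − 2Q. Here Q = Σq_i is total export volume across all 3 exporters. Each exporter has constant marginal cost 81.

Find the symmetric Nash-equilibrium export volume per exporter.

A representative exporter's profit is π_i = q_i(359 − 2Q) − 81q_i, with Q = q_i + Σ_{j≠i} q_j.
First-order condition: 278 − 4q_i − 2Σ_{j≠i} q_j = 0.
In a symmetric equilibrium every exporter chooses the same q, so Σ_{j≠i} q_j = 2q. The condition becomes 278 − 8q = 0, giving q = 278/8 = 34.75.

34.75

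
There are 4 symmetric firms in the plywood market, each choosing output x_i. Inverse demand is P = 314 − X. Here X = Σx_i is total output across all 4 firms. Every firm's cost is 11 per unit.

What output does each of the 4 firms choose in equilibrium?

60.6

A representative firm's profit is π_i = x_i(314 − X) − 11x_i, with X = x_i + Σ_{j≠i} x_j.
First-order condition: 303 − 2x_i − Σ_{j≠i} x_j = 0.
Imposing symmetry (x_j = x for all j) turns Σ_{j≠i} x_j into 3x, so 303 = 5x and x = 60.6.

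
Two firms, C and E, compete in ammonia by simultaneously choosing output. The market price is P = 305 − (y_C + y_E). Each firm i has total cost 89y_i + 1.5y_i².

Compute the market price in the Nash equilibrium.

233

Firm C's profit: π = y_C(305 − (y_C + y_E)) − 89y_C − 1.5y_C².
∂π/∂y_C = 216 − 5y_C − y_E = 0, so y_C = 43.2 − 0.2y_E.
Setting y_C = y_E in the reaction function: y_C = 43.2 − 0.2y_C, so y_C = 43.2 / 1.2 = 36.
Equilibrium price: P = 305 − 72 = 233.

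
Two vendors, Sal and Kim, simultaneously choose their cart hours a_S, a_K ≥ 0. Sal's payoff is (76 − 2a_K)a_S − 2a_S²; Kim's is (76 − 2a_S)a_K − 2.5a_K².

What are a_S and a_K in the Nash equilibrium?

14.25, 9.5

Expanding Sal's payoff: 76a_S − 2a_Ka_S − 2a_S².
∂π/∂a_S = 76 − 2a_K − 4a_S = 0, so a_S = 19 − 0.5a_K.
Likewise for Kim: a_K = 15.2 − 0.4a_S.
Plugging a_K into Sal's best response: a_S = 19 − 0.5(15.2 − 0.4a_S) ⇒ 0.8a_S = 11.4, so a_S = 14.25.
Then a_K = 15.2 − 0.4·14.25 = 9.5.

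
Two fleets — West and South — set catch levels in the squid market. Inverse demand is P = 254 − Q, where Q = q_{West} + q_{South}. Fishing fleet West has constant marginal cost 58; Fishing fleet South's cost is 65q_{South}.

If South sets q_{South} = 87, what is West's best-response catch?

54.5

Fishing fleet West's profit: π = q_{West}(254 − (q_{West} + q_{South})) − 58q_{West}.
∂π/∂q_{West} = 196 − 2q_{West} − q_{South} = 0, so q_{West} = 98 − 0.5q_{South}.
At q_{South} = 87: q_{West} = 98 − 0.5·87 = 54.5.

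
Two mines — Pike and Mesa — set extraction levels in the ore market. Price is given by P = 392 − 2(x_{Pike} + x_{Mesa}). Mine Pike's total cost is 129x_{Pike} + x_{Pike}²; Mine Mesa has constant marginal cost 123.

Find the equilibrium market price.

231.8

Mine Pike's profit: π = x_{Pike}(392 − 2(x_{Pike} + x_{Mesa})) − 129x_{Pike} − x_{Pike}².
∂π/∂x_{Pike} = 263 − 6x_{Pike} − 2x_{Mesa} = 0, so x_{Pike} = 263/6 − (1/3)x_{Mesa}.
For Mesa: ∂π/∂x_{Mesa} = 269 − 4x_{Mesa} − 2x_{Pike} = 0 ⇒ x_{Mesa} = 67.25 − 0.5x_{Pike}.
Solving the two reaction functions simultaneously: (1 − (−1/3)(−0.5))x_{Pike} = 263/6 − (1/3)·67.25, so (5/6)x_{Pike} = 257/12 and x_{Pike} = 25.7.
Then x_{Mesa} = 67.25 − 0.5·25.7 = 54.4.
Equilibrium price: P = 392 − 2·80.1 = 231.8.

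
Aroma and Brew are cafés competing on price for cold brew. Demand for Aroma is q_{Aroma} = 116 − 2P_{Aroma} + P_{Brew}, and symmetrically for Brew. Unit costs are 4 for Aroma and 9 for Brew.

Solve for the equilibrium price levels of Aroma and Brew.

42, 44

Aroma's profit: π = (P_{Aroma} − 4)(116 − 2P_{Aroma} + P_{Brew}).
∂π/∂P_{Aroma} = 124 − 4P_{Aroma} + P_{Brew} = 0 ⇒ P_{Aroma} = 31 + 0.25P_{Brew}.
Similarly P_{Brew} = 33.5 + 0.25P_{Aroma}.
Solving the two reaction functions simultaneously: (1 − (0.25)(0.25))P_{Aroma} = 31 + 0.25·33.5, so 0.9375P_{Aroma} = 39.375 and P_{Aroma} = 42.
Then P_{Brew} = 33.5 + 0.25·42 = 44.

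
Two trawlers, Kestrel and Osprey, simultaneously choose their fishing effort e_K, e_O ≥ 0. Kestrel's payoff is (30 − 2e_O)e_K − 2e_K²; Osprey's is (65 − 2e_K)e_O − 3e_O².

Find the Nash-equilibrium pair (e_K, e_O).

2.5, 10

Expanding Kestrel's payoff: 30e_K − 2e_Oe_K − 2e_K².
∂π/∂e_K = 30 − 2e_O − 4e_K = 0, so e_K = 7.5 − 0.5e_O.
Likewise for Osprey: e_O = 65/6 − (1/3)e_K.
Plugging e_O into Kestrel's best response: e_K = 7.5 − 0.5(65/6 − (1/3)e_K) ⇒ (5/6)e_K = 25/12, so e_K = 2.5.
Then e_O = 65/6 − (1/3)·2.5 = 10.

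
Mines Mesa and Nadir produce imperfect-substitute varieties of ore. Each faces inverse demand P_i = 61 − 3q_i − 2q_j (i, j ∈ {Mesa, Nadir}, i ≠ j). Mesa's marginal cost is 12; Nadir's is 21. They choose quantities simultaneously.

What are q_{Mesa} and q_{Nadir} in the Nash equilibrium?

6.6875, 4.4375

Mine Mesa's profit: π = q_{Mesa}(61 − 3q_{Mesa} − 2q_{Nadir}) − 12q_{Mesa}.
∂π/∂q_{Mesa} = 49 − 6q_{Mesa} − 2q_{Nadir} = 0 ⇒ q_{Mesa} = 49/6 − (1/3)q_{Nadir}.
Similarly q_{Nadir} = 20/3 − (1/3)q_{Mesa}.
Solving the two reaction functions simultaneously: (1 − (−1/3)(−1/3))q_{Mesa} = 49/6 − (1/3)·(20/3), so (8/9)q_{Mesa} = 107/18 and q_{Mesa} = 6.6875.
Then q_{Nadir} = 20/3 − (1/3)·6.6875 = 4.4375.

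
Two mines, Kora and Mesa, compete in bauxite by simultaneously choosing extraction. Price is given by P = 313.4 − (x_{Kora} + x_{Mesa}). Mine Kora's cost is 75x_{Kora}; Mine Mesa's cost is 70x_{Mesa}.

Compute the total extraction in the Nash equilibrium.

160.6

Mine Kora's profit: π = x_{Kora}(313.4 − (x_{Kora} + x_{Mesa})) − 75x_{Kora}.
∂π/∂x_{Kora} = 238.4 − 2x_{Kora} − x_{Mesa} = 0, so x_{Kora} = 119.2 − 0.5x_{Mesa}.
By the same steps for Mesa: x_{Mesa} = 121.7 − 0.5x_{Kora}.
Substituting the second reaction function into the first: x_{Kora} = 119.2 − 0.5(121.7 − 0.5x_{Kora}), which gives 0.75x_{Kora} = 58.35 ⇒ x_{Kora} = 77.8.
Then x_{Mesa} = 121.7 − 0.5·77.8 = 82.8.
Total extraction: 77.8 + 82.8 = 160.6.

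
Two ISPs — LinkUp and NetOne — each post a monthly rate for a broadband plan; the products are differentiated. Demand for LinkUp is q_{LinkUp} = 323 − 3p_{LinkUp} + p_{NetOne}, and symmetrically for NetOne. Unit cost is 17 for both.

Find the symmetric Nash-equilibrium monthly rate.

LinkUp's profit: π = (p_{LinkUp} − 17)(323 − 3p_{LinkUp} + p_{NetOne}).
∂π/∂p_{LinkUp} = 374 − 6p_{LinkUp} + p_{NetOne} = 0 ⇒ p_{LinkUp} = 187/3 + (1/6)p_{NetOne}.
By symmetry p_{NetOne} = p_{LinkUp}; substituting into the reaction function, (5/6)p_{LinkUp} = 187/3 and p_{LinkUp} = 74.8.

74.8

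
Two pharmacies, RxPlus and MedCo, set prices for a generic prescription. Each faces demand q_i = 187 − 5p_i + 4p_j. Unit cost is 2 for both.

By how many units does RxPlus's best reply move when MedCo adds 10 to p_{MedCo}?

RxPlus's profit: π = (p_{RxPlus} − 2)(187 − 5p_{RxPlus} + 4p_{MedCo}).
∂π/∂p_{RxPlus} = 197 − 10p_{RxPlus} + 4p_{MedCo} = 0 ⇒ p_{RxPlus} = 19.7 + 0.4p_{MedCo}.
The reaction-function slope is 0.4, so a 10-unit rise in p_{MedCo} moves p_{RxPlus} by 0.4 × 10 = 4. RxPlus's best response rises — the actions are strategic complements.

4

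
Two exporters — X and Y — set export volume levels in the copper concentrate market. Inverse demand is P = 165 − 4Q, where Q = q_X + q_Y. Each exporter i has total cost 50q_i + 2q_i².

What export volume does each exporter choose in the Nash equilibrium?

7.1875

Exporter X's profit: π = q_X(165 − 4(q_X + q_Y)) − 50q_X − 2q_X².
∂π/∂q_X = 115 − 12q_X − 4q_Y = 0, so q_X = 115/12 − (1/3)q_Y.
The game is symmetric, so in equilibrium q_Y = q_X: the reaction function gives (4/3)q_X = 115/12, hence q_X = 7.1875.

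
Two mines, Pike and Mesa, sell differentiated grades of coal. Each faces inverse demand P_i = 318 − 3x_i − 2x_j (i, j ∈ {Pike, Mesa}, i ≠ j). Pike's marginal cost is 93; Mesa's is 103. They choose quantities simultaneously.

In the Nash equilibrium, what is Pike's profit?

Mine Pike's profit: π = x_{Pike}(318 − 3x_{Pike} − 2x_{Mesa}) − 93x_{Pike}.
∂π/∂x_{Pike} = 225 − 6x_{Pike} − 2x_{Mesa} = 0 ⇒ x_{Pike} = 37.5 − (1/3)x_{Mesa}.
Similarly x_{Mesa} = 215/6 − (1/3)x_{Pike}.
Solving the two reaction functions simultaneously: (1 − (−1/3)(−1/3))x_{Pike} = 37.5 − (1/3)·(215/6), so (8/9)x_{Pike} = 230/9 and x_{Pike} = 28.75.
Then x_{Mesa} = 215/6 − (1/3)·28.75 = 26.25.
P_{Pike} = 318 − 3·28.75 − 2·26.25 = 179.25.
Profit = (179.25 − 93)·28.75 = 2479.6875.

2479.6875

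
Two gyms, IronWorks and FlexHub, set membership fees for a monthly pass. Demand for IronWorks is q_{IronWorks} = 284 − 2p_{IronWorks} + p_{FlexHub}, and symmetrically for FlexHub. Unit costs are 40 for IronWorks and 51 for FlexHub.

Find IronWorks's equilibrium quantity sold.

165.6

IronWorks's profit: π = (p_{IronWorks} − 40)(284 − 2p_{IronWorks} + p_{FlexHub}).
∂π/∂p_{IronWorks} = 364 − 4p_{IronWorks} + p_{FlexHub} = 0 ⇒ p_{IronWorks} = 91 + 0.25p_{FlexHub}.
Similarly p_{FlexHub} = 96.5 + 0.25p_{IronWorks}.
Substituting the second reaction function into the first: p_{IronWorks} = 91 + 0.25(96.5 + 0.25p_{IronWorks}), which gives 0.9375p_{IronWorks} = 115.125 ⇒ p_{IronWorks} = 122.8.
Then p_{FlexHub} = 96.5 + 0.25·122.8 = 127.2.
q_{IronWorks} = 284 − 2·122.8 + 127.2 = 165.6.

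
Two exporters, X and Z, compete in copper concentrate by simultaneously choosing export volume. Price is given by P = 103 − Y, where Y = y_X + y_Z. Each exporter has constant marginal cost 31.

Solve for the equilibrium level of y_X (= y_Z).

24

Exporter X's profit: π = y_X(103 − (y_X + y_Z)) − 31y_X.
∂π/∂y_X = 72 − 2y_X − y_Z = 0, so y_X = 36 − 0.5y_Z.
The game is symmetric, so in equilibrium y_Z = y_X: the reaction function gives 1.5y_X = 36, hence y_X = 24.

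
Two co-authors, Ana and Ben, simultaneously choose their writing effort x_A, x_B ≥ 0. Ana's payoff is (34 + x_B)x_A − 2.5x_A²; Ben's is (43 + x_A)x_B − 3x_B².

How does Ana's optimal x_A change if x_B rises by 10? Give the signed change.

2

Expanding Ana's payoff: 34x_A + x_Bx_A − 2.5x_A².
∂π/∂x_A = 34 + x_B − 5x_A = 0, so x_A = 6.8 + 0.2x_B.
The reaction-function slope is 0.2, so a 10-unit rise in x_B moves x_A by 0.2 × 10 = 2. Ana's best response rises — the actions are strategic complements.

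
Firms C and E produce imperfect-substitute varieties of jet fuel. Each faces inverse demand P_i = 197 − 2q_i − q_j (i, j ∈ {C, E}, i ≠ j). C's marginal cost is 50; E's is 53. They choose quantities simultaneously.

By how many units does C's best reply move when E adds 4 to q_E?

Firm C's profit: π = q_C(197 − 2q_C − q_E) − 50q_C.
∂π/∂q_C = 147 − 4q_C − q_E = 0 ⇒ q_C = 36.75 − 0.25q_E.
The reaction-function slope is −0.25, so a 4-unit rise in q_E moves q_C by −0.25 × 4 = −1. C's best response falls — the actions are strategic substitutes.

-1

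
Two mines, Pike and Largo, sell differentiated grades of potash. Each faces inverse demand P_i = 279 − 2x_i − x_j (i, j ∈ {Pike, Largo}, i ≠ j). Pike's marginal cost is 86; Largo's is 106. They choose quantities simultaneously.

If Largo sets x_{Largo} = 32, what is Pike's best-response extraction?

Mine Pike's profit: π = x_{Pike}(279 − 2x_{Pike} − x_{Largo}) − 86x_{Pike}.
∂π/∂x_{Pike} = 193 − 4x_{Pike} − x_{Largo} = 0 ⇒ x_{Pike} = 48.25 − 0.25x_{Largo}.
At x_{Largo} = 32: x_{Pike} = 48.25 − 0.25·32 = 40.25.

40.25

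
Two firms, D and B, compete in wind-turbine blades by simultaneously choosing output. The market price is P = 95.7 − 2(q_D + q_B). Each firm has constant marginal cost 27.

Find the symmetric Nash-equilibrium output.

11.45

Firm D's profit: π = q_D(95.7 − 2(q_D + q_B)) − 27q_D.
∂π/∂q_D = 68.7 − 4q_D − 2q_B = 0, so q_D = 17.175 − 0.5q_B.
Setting q_D = q_B in the reaction function: q_D = 17.175 − 0.5q_D, so q_D = 17.175 / 1.5 = 11.45.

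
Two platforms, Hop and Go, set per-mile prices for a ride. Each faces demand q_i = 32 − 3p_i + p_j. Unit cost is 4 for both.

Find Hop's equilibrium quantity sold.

14.4

Hop's profit: π = (p_{Hop} − 4)(32 − 3p_{Hop} + p_{Go}).
∂π/∂p_{Hop} = 44 − 6p_{Hop} + p_{Go} = 0 ⇒ p_{Hop} = 22/3 + (1/6)p_{Go}.
Setting p_{Hop} = p_{Go} in the reaction function: p_{Hop} = 22/3 + (1/6)p_{Hop}, so p_{Hop} = (22/3) / (5/6) = 8.8.
q_{Hop} = 32 − 3·8.8 + 8.8 = 14.4.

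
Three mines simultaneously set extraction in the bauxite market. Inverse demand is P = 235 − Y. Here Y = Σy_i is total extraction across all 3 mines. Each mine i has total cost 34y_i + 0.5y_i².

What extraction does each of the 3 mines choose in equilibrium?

A representative mine's profit is π_i = y_i(235 − Y) − 34y_i − 0.5y_i², with Y = y_i + Σ_{j≠i} y_j.
First-order condition: 201 − 3y_i − Σ_{j≠i} y_j = 0.
Imposing symmetry (y_j = y for all j) turns Σ_{j≠i} y_j into 2y, so 201 = 5y and y = 40.2.

40.2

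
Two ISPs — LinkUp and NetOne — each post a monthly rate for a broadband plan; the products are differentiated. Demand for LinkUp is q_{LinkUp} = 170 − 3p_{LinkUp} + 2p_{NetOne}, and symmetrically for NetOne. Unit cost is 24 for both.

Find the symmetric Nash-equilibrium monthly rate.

LinkUp's profit: π = (p_{LinkUp} − 24)(170 − 3p_{LinkUp} + 2p_{NetOne}).
∂π/∂p_{LinkUp} = 242 − 6p_{LinkUp} + 2p_{NetOne} = 0 ⇒ p_{LinkUp} = 121/3 + (1/3)p_{NetOne}.
The game is symmetric, so in equilibrium p_{NetOne} = p_{LinkUp}: the reaction function gives (2/3)p_{LinkUp} = 121/3, hence p_{LinkUp} = 60.5.

60.5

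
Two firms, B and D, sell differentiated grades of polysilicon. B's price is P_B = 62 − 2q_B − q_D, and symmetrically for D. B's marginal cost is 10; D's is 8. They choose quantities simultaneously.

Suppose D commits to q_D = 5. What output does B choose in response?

Firm B's profit: π = q_B(62 − 2q_B − q_D) − 10q_B.
∂π/∂q_B = 52 − 4q_B − q_D = 0 ⇒ q_B = 13 − 0.25q_D.
At q_D = 5: q_B = 13 − 0.25·5 = 11.75.

11.75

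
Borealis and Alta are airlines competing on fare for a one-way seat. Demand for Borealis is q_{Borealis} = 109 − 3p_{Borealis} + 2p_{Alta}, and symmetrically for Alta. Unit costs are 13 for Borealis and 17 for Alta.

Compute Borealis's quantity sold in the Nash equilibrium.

Borealis's profit: π = (p_{Borealis} − 13)(109 − 3p_{Borealis} + 2p_{Alta}).
∂π/∂p_{Borealis} = 148 − 6p_{Borealis} + 2p_{Alta} = 0 ⇒ p_{Borealis} = 74/3 + (1/3)p_{Alta}.
Similarly p_{Alta} = 80/3 + (1/3)p_{Borealis}.
Substituting the second reaction function into the first: p_{Borealis} = 74/3 + (1/3)(80/3 + (1/3)p_{Borealis}), which gives (8/9)p_{Borealis} = 302/9 ⇒ p_{Borealis} = 37.75.
Then p_{Alta} = 80/3 + (1/3)·37.75 = 39.25.
q_{Borealis} = 109 − 3·37.75 + 2·39.25 = 74.25.

74.25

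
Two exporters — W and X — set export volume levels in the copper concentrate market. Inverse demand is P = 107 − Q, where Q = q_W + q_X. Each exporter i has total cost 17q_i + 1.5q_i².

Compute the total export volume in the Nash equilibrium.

30

Exporter W's profit: π = q_W(107 − (q_W + q_X)) − 17q_W − 1.5q_W².
∂π/∂q_W = 90 − 5q_W − q_X = 0, so q_W = 18 − 0.2q_X.
By symmetry q_X = q_W; substituting into the reaction function, 1.2q_W = 18 and q_W = 15.
Total export volume: 15 + 15 = 30.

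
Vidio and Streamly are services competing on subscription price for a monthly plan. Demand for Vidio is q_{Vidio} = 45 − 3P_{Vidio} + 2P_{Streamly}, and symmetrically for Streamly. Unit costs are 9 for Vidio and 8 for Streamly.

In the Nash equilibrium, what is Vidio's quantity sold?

Vidio's profit: π = (P_{Vidio} − 9)(45 − 3P_{Vidio} + 2P_{Streamly}).
∂π/∂P_{Vidio} = 72 − 6P_{Vidio} + 2P_{Streamly} = 0 ⇒ P_{Vidio} = 12 + (1/3)P_{Streamly}.
Similarly P_{Streamly} = 11.5 + (1/3)P_{Vidio}.
Plugging P_{Streamly} into Vidio's best response: P_{Vidio} = 12 + (1/3)(11.5 + (1/3)P_{Vidio}) ⇒ (8/9)P_{Vidio} = 95/6, so P_{Vidio} = 17.8125.
Then P_{Streamly} = 11.5 + (1/3)·17.8125 = 17.4375.
q_{Vidio} = 45 − 3·17.8125 + 2·17.4375 = 26.4375.

26.4375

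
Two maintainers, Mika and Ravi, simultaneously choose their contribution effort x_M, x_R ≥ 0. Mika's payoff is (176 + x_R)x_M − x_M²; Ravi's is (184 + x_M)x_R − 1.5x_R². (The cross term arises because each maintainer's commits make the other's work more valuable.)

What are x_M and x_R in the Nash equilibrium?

Expanding Mika's payoff: 176x_M + x_Rx_M − x_M².
∂π/∂x_M = 176 + x_R − 2x_M = 0, so x_M = 88 + 0.5x_R.
Likewise for Ravi: x_R = 184/3 + (1/3)x_M.
Plugging x_R into Mika's best response: x_M = 88 + 0.5(184/3 + (1/3)x_M) ⇒ (5/6)x_M = 356/3, so x_M = 142.4.
Then x_R = 184/3 + (1/3)·142.4 = 108.8.

142.4, 108.8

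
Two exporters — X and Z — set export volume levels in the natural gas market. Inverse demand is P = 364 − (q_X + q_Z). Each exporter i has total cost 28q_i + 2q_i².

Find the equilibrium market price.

Exporter X's profit: π = q_X(364 − (q_X + q_Z)) − 28q_X − 2q_X².
∂π/∂q_X = 336 − 6q_X − q_Z = 0, so q_X = 56 − (1/6)q_Z.
Setting q_X = q_Z in the reaction function: q_X = 56 − (1/6)q_X, so q_X = 56 / (7/6) = 48.
Equilibrium price: P = 364 − 96 = 268.

268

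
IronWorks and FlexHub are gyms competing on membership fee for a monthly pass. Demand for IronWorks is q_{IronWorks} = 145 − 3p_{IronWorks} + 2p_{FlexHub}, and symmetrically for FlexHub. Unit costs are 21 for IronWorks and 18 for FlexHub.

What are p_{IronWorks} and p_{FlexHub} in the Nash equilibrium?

IronWorks's profit: π = (p_{IronWorks} − 21)(145 − 3p_{IronWorks} + 2p_{FlexHub}).
∂π/∂p_{IronWorks} = 208 − 6p_{IronWorks} + 2p_{FlexHub} = 0 ⇒ p_{IronWorks} = 104/3 + (1/3)p_{FlexHub}.
Similarly p_{FlexHub} = 199/6 + (1/3)p_{IronWorks}.
Solving the two reaction functions simultaneously: (1 − (1/3)(1/3))p_{IronWorks} = 104/3 + (1/3)·(199/6), so (8/9)p_{IronWorks} = 823/18 and p_{IronWorks} = 51.4375.
Then p_{FlexHub} = 199/6 + (1/3)·51.4375 = 50.3125.

51.4375, 50.3125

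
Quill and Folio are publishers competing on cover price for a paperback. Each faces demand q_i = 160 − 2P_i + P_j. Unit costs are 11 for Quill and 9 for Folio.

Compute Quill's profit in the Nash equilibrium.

4880.72

Quill's profit: π = (P_{Quill} − 11)(160 − 2P_{Quill} + P_{Folio}).
∂π/∂P_{Quill} = 182 − 4P_{Quill} + P_{Folio} = 0 ⇒ P_{Quill} = 45.5 + 0.25P_{Folio}.
Similarly P_{Folio} = 44.5 + 0.25P_{Quill}.
Plugging P_{Folio} into Quill's best response: P_{Quill} = 45.5 + 0.25(44.5 + 0.25P_{Quill}) ⇒ 0.9375P_{Quill} = 56.625, so P_{Quill} = 60.4.
Then P_{Folio} = 44.5 + 0.25·60.4 = 59.6.
q_{Quill} = 160 − 2·60.4 + 59.6 = 98.8.
Profit = (60.4 − 11)·98.8 = 4880.72.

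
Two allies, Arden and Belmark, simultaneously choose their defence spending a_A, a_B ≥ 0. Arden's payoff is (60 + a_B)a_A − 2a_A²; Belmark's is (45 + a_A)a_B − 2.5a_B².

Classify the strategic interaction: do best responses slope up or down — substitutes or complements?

strategic complements

Expanding Arden's payoff: 60a_A + a_Ba_A − 2a_A².
∂π/∂a_A = 60 + a_B − 4a_A = 0, so a_A = 15 + 0.25a_B.
The best-response slope da_A/da_B = 0.25 > 0: the reaction function is upward-sloping, so the choices are strategic complements.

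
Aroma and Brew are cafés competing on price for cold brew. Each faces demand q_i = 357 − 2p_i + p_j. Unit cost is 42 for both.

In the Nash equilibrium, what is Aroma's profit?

22050

Aroma's profit: π = (p_{Aroma} − 42)(357 − 2p_{Aroma} + p_{Brew}).
∂π/∂p_{Aroma} = 441 − 4p_{Aroma} + p_{Brew} = 0 ⇒ p_{Aroma} = 110.25 + 0.25p_{Brew}.
The game is symmetric, so in equilibrium p_{Brew} = p_{Aroma}: the reaction function gives 0.75p_{Aroma} = 110.25, hence p_{Aroma} = 147.
q_{Aroma} = 357 − 2·147 + 147 = 210.
Profit = (147 − 42)·210 = 22050.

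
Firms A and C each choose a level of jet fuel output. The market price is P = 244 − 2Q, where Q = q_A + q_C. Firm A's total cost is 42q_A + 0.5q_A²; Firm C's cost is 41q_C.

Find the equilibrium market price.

117.375

Firm A's profit: π = q_A(244 − 2(q_A + q_C)) − 42q_A − 0.5q_A².
∂π/∂q_A = 202 − 5q_A − 2q_C = 0, so q_A = 40.4 − 0.4q_C.
For C: ∂π/∂q_C = 203 − 4q_C − 2q_A = 0 ⇒ q_C = 50.75 − 0.5q_A.
Plugging q_C into A's best response: q_A = 40.4 − 0.4(50.75 − 0.5q_A) ⇒ 0.8q_A = 20.1, so q_A = 25.125.
Then q_C = 50.75 − 0.5·25.125 = 38.1875.
Equilibrium price: P = 244 − 2·63.3125 = 117.375.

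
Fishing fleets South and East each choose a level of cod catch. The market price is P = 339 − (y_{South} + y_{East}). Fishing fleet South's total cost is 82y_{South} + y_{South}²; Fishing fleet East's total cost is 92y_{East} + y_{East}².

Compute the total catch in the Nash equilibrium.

100.8

Fishing fleet South's profit: π = y_{South}(339 − (y_{South} + y_{East})) − 82y_{South} − y_{South}².
∂π/∂y_{South} = 257 − 4y_{South} − y_{East} = 0, so y_{South} = 64.25 − 0.25y_{East}.
By the same steps for East: y_{East} = 61.75 − 0.25y_{South}.
Solving the two reaction functions simultaneously: (1 − (−0.25)(−0.25))y_{South} = 64.25 − 0.25·61.75, so 0.9375y_{South} = 48.8125 and y_{South} = 781/15.
Then y_{East} = 61.75 − 0.25·(781/15) = 731/15.
Total catch: 781/15 + 731/15 = 100.8.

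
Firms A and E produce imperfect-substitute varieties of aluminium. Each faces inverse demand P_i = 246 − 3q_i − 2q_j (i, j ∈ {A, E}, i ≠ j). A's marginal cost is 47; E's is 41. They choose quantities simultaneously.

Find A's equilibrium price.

Firm A's profit: π = q_A(246 − 3q_A − 2q_E) − 47q_A.
∂π/∂q_A = 199 − 6q_A − 2q_E = 0 ⇒ q_A = 199/6 − (1/3)q_E.
Similarly q_E = 205/6 − (1/3)q_A.
Plugging q_E into A's best response: q_A = 199/6 − (1/3)(205/6 − (1/3)q_A) ⇒ (8/9)q_A = 196/9, so q_A = 24.5.
Then q_E = 205/6 − (1/3)·24.5 = 26.
P_A = 246 − 3·24.5 − 2·26 = 120.5.

120.5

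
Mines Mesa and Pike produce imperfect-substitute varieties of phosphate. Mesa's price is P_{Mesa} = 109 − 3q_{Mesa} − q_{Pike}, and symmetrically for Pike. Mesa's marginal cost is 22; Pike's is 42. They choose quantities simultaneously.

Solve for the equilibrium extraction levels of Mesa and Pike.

Mine Mesa's profit: π = q_{Mesa}(109 − 3q_{Mesa} − q_{Pike}) − 22q_{Mesa}.
∂π/∂q_{Mesa} = 87 − 6q_{Mesa} − q_{Pike} = 0 ⇒ q_{Mesa} = 14.5 − (1/6)q_{Pike}.
Similarly q_{Pike} = 67/6 − (1/6)q_{Mesa}.
Solving the two reaction functions simultaneously: (1 − (−1/6)(−1/6))q_{Mesa} = 14.5 − (1/6)·(67/6), so (35/36)q_{Mesa} = 455/36 and q_{Mesa} = 13.
Then q_{Pike} = 67/6 − (1/6)·13 = 9.

13, 9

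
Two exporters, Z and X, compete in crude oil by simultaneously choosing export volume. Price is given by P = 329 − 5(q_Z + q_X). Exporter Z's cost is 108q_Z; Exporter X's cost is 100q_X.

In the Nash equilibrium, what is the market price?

179

Exporter Z's profit: π = q_Z(329 − 5(q_Z + q_X)) − 108q_Z.
∂π/∂q_Z = 221 − 10q_Z − 5q_X = 0, so q_Z = 22.1 − 0.5q_X.
By the same steps for X: q_X = 22.9 − 0.5q_Z.
Solving the two reaction functions simultaneously: (1 − (−0.5)(−0.5))q_Z = 22.1 − 0.5·22.9, so 0.75q_Z = 10.65 and q_Z = 14.2.
Then q_X = 22.9 − 0.5·14.2 = 15.8.
Equilibrium price: P = 329 − 5·30 = 179.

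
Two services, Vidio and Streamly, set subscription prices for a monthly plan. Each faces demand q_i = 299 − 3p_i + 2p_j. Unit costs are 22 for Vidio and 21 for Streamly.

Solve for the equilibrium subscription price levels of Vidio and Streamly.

Vidio's profit: π = (p_{Vidio} − 22)(299 − 3p_{Vidio} + 2p_{Streamly}).
∂π/∂p_{Vidio} = 365 − 6p_{Vidio} + 2p_{Streamly} = 0 ⇒ p_{Vidio} = 365/6 + (1/3)p_{Streamly}.
Similarly p_{Streamly} = 181/3 + (1/3)p_{Vidio}.
Substituting the second reaction function into the first: p_{Vidio} = 365/6 + (1/3)(181/3 + (1/3)p_{Vidio}), which gives (8/9)p_{Vidio} = 1457/18 ⇒ p_{Vidio} = 91.0625.
Then p_{Streamly} = 181/3 + (1/3)·91.0625 = 90.6875.

91.0625, 90.6875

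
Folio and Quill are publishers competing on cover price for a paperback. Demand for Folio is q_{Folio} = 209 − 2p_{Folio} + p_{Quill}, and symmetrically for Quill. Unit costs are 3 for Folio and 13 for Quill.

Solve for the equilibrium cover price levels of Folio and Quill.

Folio's profit: π = (p_{Folio} − 3)(209 − 2p_{Folio} + p_{Quill}).
∂π/∂p_{Folio} = 215 − 4p_{Folio} + p_{Quill} = 0 ⇒ p_{Folio} = 53.75 + 0.25p_{Quill}.
Similarly p_{Quill} = 58.75 + 0.25p_{Folio}.
Plugging p_{Quill} into Folio's best response: p_{Folio} = 53.75 + 0.25(58.75 + 0.25p_{Folio}) ⇒ 0.9375p_{Folio} = 68.4375, so p_{Folio} = 73.
Then p_{Quill} = 58.75 + 0.25·73 = 77.

73, 77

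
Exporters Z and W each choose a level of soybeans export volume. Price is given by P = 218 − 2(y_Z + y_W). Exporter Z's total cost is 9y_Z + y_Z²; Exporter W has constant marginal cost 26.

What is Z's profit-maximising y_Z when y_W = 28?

25.5

Exporter Z's profit: π = y_Z(218 − 2(y_Z + y_W)) − 9y_Z − y_Z².
∂π/∂y_Z = 209 − 6y_Z − 2y_W = 0, so y_Z = 209/6 − (1/3)y_W.
At y_W = 28: y_Z = 209/6 − (1/3)·28 = 25.5.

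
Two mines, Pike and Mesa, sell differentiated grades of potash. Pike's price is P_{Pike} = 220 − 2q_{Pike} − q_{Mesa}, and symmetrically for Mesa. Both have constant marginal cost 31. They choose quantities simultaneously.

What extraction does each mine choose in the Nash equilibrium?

37.8

Mine Pike's profit: π = q_{Pike}(220 − 2q_{Pike} − q_{Mesa}) − 31q_{Pike}.
∂π/∂q_{Pike} = 189 − 4q_{Pike} − q_{Mesa} = 0 ⇒ q_{Pike} = 47.25 − 0.25q_{Mesa}.
By symmetry q_{Mesa} = q_{Pike}; substituting into the reaction function, 1.25q_{Pike} = 47.25 and q_{Pike} = 37.8.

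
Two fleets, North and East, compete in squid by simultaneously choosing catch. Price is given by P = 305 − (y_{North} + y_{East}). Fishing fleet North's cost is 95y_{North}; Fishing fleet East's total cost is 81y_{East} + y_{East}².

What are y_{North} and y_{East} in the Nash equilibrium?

88, 34

Fishing fleet North's profit: π = y_{North}(305 − (y_{North} + y_{East})) − 95y_{North}.
∂π/∂y_{North} = 210 − 2y_{North} − y_{East} = 0, so y_{North} = 105 − 0.5y_{East}.
For East: ∂π/∂y_{East} = 224 − 4y_{East} − y_{North} = 0 ⇒ y_{East} = 56 − 0.25y_{North}.
Solving the two reaction functions simultaneously: (1 − (−0.5)(−0.25))y_{North} = 105 − 0.5·56, so 0.875y_{North} = 77 and y_{North} = 88.
Then y_{East} = 56 − 0.25·88 = 34.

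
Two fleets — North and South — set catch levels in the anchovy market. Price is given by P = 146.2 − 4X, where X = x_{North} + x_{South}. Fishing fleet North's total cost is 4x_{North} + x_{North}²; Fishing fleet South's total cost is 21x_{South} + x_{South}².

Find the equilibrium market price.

69.8

Fishing fleet North's profit: π = x_{North}(146.2 − 4(x_{North} + x_{South})) − 4x_{North} − x_{North}².
∂π/∂x_{North} = 142.2 − 10x_{North} − 4x_{South} = 0, so x_{North} = 14.22 − 0.4x_{South}.
By the same steps for South: x_{South} = 12.52 − 0.4x_{North}.
Solving the two reaction functions simultaneously: (1 − (−0.4)(−0.4))x_{North} = 14.22 − 0.4·12.52, so 0.84x_{North} = 9.212 and x_{North} = 329/30.
Then x_{South} = 12.52 − 0.4·(329/30) = 122/15.
Equilibrium price: P = 146.2 − 4·19.1 = 69.8.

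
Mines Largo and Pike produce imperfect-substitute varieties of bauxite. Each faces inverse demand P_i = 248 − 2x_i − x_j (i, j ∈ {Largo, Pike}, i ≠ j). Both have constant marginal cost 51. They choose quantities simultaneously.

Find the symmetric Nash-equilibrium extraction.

39.4

Mine Largo's profit: π = x_{Largo}(248 − 2x_{Largo} − x_{Pike}) − 51x_{Largo}.
∂π/∂x_{Largo} = 197 − 4x_{Largo} − x_{Pike} = 0 ⇒ x_{Largo} = 49.25 − 0.25x_{Pike}.
By symmetry x_{Pike} = x_{Largo}; substituting into the reaction function, 1.25x_{Largo} = 49.25 and x_{Largo} = 39.4.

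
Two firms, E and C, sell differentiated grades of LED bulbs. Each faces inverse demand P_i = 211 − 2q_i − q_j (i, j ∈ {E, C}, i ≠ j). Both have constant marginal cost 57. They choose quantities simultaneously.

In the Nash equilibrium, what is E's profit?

Firm E's profit: π = q_E(211 − 2q_E − q_C) − 57q_E.
∂π/∂q_E = 154 − 4q_E − q_C = 0 ⇒ q_E = 38.5 − 0.25q_C.
Setting q_E = q_C in the reaction function: q_E = 38.5 − 0.25q_E, so q_E = 38.5 / 1.25 = 30.8.
P_E = 211 − 2·30.8 − 30.8 = 118.6.
Profit = (118.6 − 57)·30.8 = 1897.28.

1897.28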